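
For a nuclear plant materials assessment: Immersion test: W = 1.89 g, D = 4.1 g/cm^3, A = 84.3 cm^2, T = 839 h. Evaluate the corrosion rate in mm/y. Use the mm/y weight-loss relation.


Apply the mm/y weight-loss relation: CR = 87600 * W / (D * A * T)
Numerator: 87600 * 1.89 = 165564.0
Denominator: 4.1 * 84.3 * 839 = 289983.57
CR = 165564.0 / 289983.57 = 0.5709 mm/y

0.5709 mm/y


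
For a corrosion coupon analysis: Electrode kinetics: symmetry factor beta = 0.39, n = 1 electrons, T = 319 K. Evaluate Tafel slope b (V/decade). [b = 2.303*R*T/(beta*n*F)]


Apply the Tafel slope relation: b = 2.303*R*T/(beta*n*F)
Numerator: 2.303 * 8.314 * 319 = 6107.94
Denominator: 0.39 * 1 * 96485 = 37629.15
b = 6107.94 / 37629.15 = 0.162 V/decade

0.162 V/decade


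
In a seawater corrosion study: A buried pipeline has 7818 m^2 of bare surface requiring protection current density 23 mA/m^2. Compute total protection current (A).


I = area * current density, then convert mA → A (÷1000)
I = 7818 * 23 / 1000 = 179.81 A

179.81 A


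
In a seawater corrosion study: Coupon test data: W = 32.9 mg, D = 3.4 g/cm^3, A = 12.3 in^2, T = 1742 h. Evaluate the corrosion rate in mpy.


Apply the mpy weight-loss relation: CR = 534 * W / (D * A * T)
Numerator: 534 * 32.9 = 17568.6
Denominator: 3.4 * 12.3 * 1742 = 72850.44
CR = 17568.6 / 72850.44 = 0.2412 mpy

0.2412 mpy


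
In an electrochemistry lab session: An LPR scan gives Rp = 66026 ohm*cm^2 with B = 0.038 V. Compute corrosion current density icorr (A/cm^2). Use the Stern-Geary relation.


Apply the Stern-Geary relation: icorr = B / Rp
icorr = 0.038 / 66026 = 5.755×10^-7 A/cm^2

5.755×10^-7 A/cm^2


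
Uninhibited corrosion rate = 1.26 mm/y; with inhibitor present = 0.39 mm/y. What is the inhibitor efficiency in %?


Apply the inhibitor-efficiency definition: IE = (CR_blank − CR_inh)/CR_blank × 100
IE = (1.26 − 0.39) / 1.26 × 100
IE = 0.87 / 1.26 × 100 = 69.0 %

69.0 %


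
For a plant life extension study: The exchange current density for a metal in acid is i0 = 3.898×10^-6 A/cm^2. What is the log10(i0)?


i0 = 3.898×10^-6 A/cm^2
log10(i0) = -5.409

-5.409


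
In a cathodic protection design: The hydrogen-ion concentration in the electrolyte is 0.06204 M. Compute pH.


pH = −log10[H+]
pH = −log10(0.06204) = 1.21

1.21


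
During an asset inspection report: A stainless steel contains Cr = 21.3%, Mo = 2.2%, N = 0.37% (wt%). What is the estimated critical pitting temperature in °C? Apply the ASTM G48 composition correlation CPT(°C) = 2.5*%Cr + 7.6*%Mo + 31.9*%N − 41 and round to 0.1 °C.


Apply the ASTM G48 empirical CPT estimate: CPT(°C) = 2.5*%Cr + 7.6*%Mo + 31.9*%N − 41
2.5*21.3 = 53.25; 7.6*2.2 = 16.72; 31.9*0.37 = 11.803
CPT = 53.25 + 16.72 + 11.803 − 41 = 40.773 °C
Rounded to 0.1 °C: CPT ≈ 40.8 °C

40.8 °C


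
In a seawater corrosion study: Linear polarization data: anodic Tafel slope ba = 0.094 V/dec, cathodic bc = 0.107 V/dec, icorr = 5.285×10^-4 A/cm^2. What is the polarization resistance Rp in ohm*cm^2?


Apply the Stern-Geary equation: Rp = ba*bc / (2.303*icorr*(ba+bc))
ba*bc = 0.094*0.107 = 0.010058
ba+bc = 0.201; 2.303*icorr*(ba+bc) = 2.303*5.285×10^-4*0.201 = 2.4464424×10^-4
Rp = 0.010058 / 2.4464424×10^-4 = 41.11 ohm*cm^2

41.11 ohm*cm^2


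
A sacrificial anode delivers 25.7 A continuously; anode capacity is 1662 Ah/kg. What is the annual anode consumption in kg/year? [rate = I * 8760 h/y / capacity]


Annual consumption = current * hours per year / capacity
Rate = 25.7 * 8760 / 1662 = 135.5 kg/year

135.5 kg/year


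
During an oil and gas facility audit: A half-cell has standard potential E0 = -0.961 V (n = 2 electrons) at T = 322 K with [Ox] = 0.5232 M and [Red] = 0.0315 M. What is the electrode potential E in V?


Apply the Nernst equation: E = E0 + (RT/nF)*ln([Ox]/[Red])
Step 1: RT/nF = 8.314*322/(2*96485) = 0.01387318 V
Step 2: [Ox]/[Red] = 0.5232/0.0315 = 16.609524
Step 3: ln(16.609524) = 2.809976
Step 4: correction = 0.01387318 * 2.809976 = 0.039 V
E = -0.961 + 0.039 = -0.922 V

-0.922 V


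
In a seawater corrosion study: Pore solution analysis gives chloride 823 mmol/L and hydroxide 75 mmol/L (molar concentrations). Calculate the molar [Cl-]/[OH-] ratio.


Threshold parameter = [Cl-] / [OH-] (molar basis; both in mmol/L, so units cancel)
Ratio = 823 / 75 = 10.97

10.97


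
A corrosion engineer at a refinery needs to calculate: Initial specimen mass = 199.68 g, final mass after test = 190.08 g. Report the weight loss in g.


Weight loss = initial − final
WL = 199.68 − 190.08 = 9.6 g

9.6 g


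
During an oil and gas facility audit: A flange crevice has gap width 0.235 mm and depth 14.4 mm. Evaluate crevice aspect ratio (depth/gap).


Aspect ratio = depth / gap
Ratio = 14.4 / 0.235 = 61.3

61.3


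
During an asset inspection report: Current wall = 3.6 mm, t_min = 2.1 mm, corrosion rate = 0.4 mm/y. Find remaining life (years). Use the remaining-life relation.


Apply the remaining-life relation: RL = (t_current − t_min) / CR
RL = (3.6 − 2.1) / 0.4 = 1.5 / 0.4 = 3.8 years

3.8 years


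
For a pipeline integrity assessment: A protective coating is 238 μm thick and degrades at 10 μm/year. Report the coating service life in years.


Service life = thickness / degradation rate
Life = 238 / 10 = 23.8 years

23.8 years


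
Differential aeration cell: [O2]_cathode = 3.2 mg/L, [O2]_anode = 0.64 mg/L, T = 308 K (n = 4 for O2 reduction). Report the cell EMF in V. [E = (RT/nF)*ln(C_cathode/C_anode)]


Apply the Nernst concentration-cell relation: E = (RT/nF)*ln(C_cathode/C_anode)
RT/nF = 8.314*308/(4*96485) = 0.006635 V
ln(3.2/0.64) = 1.60944
E = 0.006635 * 1.60944 = 0.01068 V

0.01068 V


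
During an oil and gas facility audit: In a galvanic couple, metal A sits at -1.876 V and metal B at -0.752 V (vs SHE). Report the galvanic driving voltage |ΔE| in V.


Driving voltage is the absolute potential difference.
|ΔE| = |-1.876 − (-0.752)| = 1.124 V

1.124 V


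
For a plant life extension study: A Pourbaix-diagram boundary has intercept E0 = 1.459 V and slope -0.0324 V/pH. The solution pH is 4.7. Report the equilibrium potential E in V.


Apply the Pourbaix line equation: E = E0 + slope*pH
E = 1.459 + (-0.0324)*4.7 = 1.459 + (-0.15228) = 1.30672 V
Rounded to 3 decimal places: E = 1.307 V

1.307 V


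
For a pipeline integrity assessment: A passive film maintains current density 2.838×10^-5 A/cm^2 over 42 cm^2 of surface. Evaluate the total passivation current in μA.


I = i_pass * A, then convert A → μA (×10^6)
I = 2.838×10^-5 * 42 * 10^6 = 1191.96 μA

1191.96 μA


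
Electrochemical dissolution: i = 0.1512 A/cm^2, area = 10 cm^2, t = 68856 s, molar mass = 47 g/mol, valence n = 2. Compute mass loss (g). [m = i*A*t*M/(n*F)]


Apply Faraday's law: m = i*A*t*M / (n*F)
Total charge passed Q = i*A*t = 0.1512*10*68856 = 104110.272 C
m = Q*M/(n*F) = 104110.272*47/(2*96485) = 25.357 g

25.357 g


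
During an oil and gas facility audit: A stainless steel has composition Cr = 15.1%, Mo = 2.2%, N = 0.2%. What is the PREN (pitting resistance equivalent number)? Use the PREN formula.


Apply the PREN formula: PREN = Cr + 3.3*Mo + 16*N
PREN = 15.1 + 3.3*2.2 + 16*0.2
PREN = 15.1 + 7.26 + 3.2 = 25.56

25.56


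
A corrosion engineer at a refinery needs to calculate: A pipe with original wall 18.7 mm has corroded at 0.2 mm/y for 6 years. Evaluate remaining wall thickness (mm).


Remaining wall = original − CR × time
t = 18.7 − 0.2*6 = 18.7 − 1.2 = 17.5 mm

17.5 mm


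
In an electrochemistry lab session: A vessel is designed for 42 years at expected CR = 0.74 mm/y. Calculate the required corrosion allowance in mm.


Corrosion allowance = CR × design life
CA = 0.74 * 42 = 31.08 mm

31.08 mm


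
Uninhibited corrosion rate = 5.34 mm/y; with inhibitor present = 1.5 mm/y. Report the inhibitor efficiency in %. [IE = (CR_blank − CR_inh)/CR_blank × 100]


Apply the inhibitor-efficiency definition: IE = (CR_blank − CR_inh)/CR_blank × 100
IE = (5.34 − 1.5) / 5.34 × 100
IE = 3.84 / 5.34 × 100 = 71.9 %

71.9 %


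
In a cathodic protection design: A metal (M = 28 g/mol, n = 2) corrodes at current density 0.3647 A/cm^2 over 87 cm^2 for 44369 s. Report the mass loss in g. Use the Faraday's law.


Apply Faraday's law: m = i*A*t*M / (n*F)
Total charge passed Q = i*A*t = 0.3647*87*44369 = 1407779.5641 C
m = Q*M/(n*F) = 1407779.5641*28/(2*96485) = 204.2692 g

204.2692 g


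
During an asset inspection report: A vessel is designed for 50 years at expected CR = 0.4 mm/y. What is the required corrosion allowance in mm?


Corrosion allowance = CR × design life
CA = 0.4 * 50 = 20.0 mm

20.0 mm


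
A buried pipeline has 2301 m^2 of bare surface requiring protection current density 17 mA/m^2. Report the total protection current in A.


I = area * current density, then convert mA → A (÷1000)
I = 2301 * 17 / 1000 = 39.12 A

39.12 A


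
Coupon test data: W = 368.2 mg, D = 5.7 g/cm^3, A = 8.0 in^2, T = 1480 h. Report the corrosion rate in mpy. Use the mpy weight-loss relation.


Apply the mpy weight-loss relation: CR = 534 * W / (D * A * T)
Numerator: 534 * 368.2 = 196618.8
Denominator: 5.7 * 8.0 * 1480 = 67488.0
CR = 196618.8 / 67488.0 = 2.913 mpy

2.913 mpy


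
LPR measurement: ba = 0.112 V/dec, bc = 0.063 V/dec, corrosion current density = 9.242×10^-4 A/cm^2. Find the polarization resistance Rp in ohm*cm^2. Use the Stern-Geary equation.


Apply the Stern-Geary equation: Rp = ba*bc / (2.303*icorr*(ba+bc))
ba*bc = 0.112*0.063 = 0.007056
ba+bc = 0.175; 2.303*icorr*(ba+bc) = 2.303*9.242×10^-4*0.175 = 3.724757×10^-4
Rp = 0.007056 / 3.724757×10^-4 = 18.94 ohm*cm^2

18.94 ohm*cm^2


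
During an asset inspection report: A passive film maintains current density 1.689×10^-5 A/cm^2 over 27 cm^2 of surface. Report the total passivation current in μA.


I = i_pass * A, then convert A → μA (×10^6)
I = 1.689×10^-5 * 27 * 10^6 = 456.03 μA

456.03 μA


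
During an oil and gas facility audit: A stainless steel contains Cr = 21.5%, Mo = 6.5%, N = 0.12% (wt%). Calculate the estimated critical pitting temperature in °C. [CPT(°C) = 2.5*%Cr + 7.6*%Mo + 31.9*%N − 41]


Apply the ASTM G48 empirical CPT estimate: CPT(°C) = 2.5*%Cr + 7.6*%Mo + 31.9*%N − 41
2.5*21.5 = 53.75; 7.6*6.5 = 49.4; 31.9*0.12 = 3.828
CPT = 53.75 + 49.4 + 3.828 − 41 = 65.978 °C
Rounded to 0.1 °C: CPT ≈ 66.0 °C

66.0 °C


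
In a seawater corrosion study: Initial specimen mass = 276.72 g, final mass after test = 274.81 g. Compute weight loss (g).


Weight loss = initial − final
WL = 276.72 − 274.81 = 1.91 g

1.91 g


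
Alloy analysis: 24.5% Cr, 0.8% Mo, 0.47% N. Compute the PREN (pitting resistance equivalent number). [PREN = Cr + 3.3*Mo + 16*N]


Apply the PREN formula: PREN = Cr + 3.3*Mo + 16*N
PREN = 24.5 + 3.3*0.8 + 16*0.47
PREN = 24.5 + 2.64 + 7.52 = 34.66

34.66


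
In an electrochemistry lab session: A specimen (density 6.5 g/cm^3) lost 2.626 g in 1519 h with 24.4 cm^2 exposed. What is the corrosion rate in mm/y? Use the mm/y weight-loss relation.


Apply the mm/y weight-loss relation: CR = 87600 * W / (D * A * T)
Numerator: 87600 * 2.626 = 230037.6
Denominator: 6.5 * 24.4 * 1519 = 240913.4
CR = 230037.6 / 240913.4 = 0.954856 mm/y

0.954856 mm/y


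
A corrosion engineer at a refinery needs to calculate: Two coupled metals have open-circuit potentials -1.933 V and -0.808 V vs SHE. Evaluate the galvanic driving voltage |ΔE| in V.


Driving voltage is the absolute potential difference.
|ΔE| = |-1.933 − (-0.808)| = 1.125 V

1.125 V


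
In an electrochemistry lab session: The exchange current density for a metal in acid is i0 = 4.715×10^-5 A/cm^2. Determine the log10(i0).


i0 = 4.715×10^-5 A/cm^2
log10(i0) = -4.327

-4.327


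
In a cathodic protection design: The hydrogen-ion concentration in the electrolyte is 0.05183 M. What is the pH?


pH = −log10[H+]
pH = −log10(0.05183) = 1.29

1.29


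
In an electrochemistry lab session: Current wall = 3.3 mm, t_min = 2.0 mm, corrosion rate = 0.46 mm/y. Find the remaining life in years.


Apply the remaining-life relation: RL = (t_current − t_min) / CR
RL = (3.3 − 2.0) / 0.46 = 1.3 / 0.46 = 2.8 years

2.8 years


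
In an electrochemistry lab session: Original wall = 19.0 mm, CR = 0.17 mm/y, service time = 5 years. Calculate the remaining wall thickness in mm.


Remaining wall = original − CR × time
t = 19.0 − 0.17*5 = 19.0 − 0.85 = 18.15 mm

18.15 mm


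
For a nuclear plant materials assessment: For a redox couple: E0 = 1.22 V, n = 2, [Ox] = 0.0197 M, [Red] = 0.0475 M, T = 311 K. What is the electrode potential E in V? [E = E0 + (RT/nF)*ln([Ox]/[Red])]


Apply the Nernst equation: E = E0 + (RT/nF)*ln([Ox]/[Red])
Step 1: RT/nF = 8.314*311/(2*96485) = 0.01339925 V
Step 2: [Ox]/[Red] = 0.0197/0.0475 = 0.414737
Step 3: ln(0.414737) = -0.880111
Step 4: correction = 0.01339925 * -0.880111 = -0.012 V
E = 1.22 + -0.012 = 1.208 V

1.208 V


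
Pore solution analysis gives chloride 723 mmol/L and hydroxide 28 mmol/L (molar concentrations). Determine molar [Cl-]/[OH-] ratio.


Threshold parameter = [Cl-] / [OH-] (molar basis; both in mmol/L, so units cancel)
Ratio = 723 / 28 = 25.82

25.82


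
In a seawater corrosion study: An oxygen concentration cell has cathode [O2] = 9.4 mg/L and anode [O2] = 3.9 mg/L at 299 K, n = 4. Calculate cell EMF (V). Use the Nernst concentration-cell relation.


Apply the Nernst concentration-cell relation: E = (RT/nF)*ln(C_cathode/C_anode)
RT/nF = 8.314*299/(4*96485) = 0.00644112 V
ln(9.4/3.9) = 0.87973
E = 0.00644112 * 0.87973 = 0.00567 V

0.00567 V


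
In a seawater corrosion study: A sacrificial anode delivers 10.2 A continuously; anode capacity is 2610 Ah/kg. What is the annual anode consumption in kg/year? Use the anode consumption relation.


Annual consumption = current * hours per year / capacity
Rate = 10.2 * 8760 / 2610 = 34.2 kg/year

34.2 kg/year


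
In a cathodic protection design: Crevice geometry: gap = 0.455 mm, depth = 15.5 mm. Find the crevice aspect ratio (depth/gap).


Aspect ratio = depth / gap
Ratio = 15.5 / 0.455 = 34.1

34.1


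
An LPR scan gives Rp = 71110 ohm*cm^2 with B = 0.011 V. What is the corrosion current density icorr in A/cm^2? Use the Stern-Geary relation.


Apply the Stern-Geary relation: icorr = B / Rp
icorr = 0.011 / 71110 = 1.547×10^-7 A/cm^2

1.547×10^-7 A/cm^2


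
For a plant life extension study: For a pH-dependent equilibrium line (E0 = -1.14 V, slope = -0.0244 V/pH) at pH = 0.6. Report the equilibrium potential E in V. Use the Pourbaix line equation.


Apply the Pourbaix line equation: E = E0 + slope*pH
E = -1.14 + (-0.0244)*0.6 = -1.14 + (-0.01464) = -1.15464 V
Rounded to 4 decimal places: E = -1.1546 V

-1.1546 V


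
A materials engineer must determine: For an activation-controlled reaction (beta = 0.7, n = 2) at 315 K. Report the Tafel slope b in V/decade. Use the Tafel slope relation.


Apply the Tafel slope relation: b = 2.303*R*T/(beta*n*F)
Numerator: 2.303 * 8.314 * 315 = 6031.35
Denominator: 0.7 * 2 * 96485 = 135079.0
b = 6031.35 / 135079.0 = 0.045 V/decade

0.045 V/decade


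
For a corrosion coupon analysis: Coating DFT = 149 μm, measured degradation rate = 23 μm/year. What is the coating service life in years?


Service life = thickness / degradation rate
Life = 149 / 23 = 6.5 years

6.5 years


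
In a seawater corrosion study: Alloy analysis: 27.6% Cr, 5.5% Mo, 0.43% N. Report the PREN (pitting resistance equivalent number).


Apply the PREN formula: PREN = Cr + 3.3*Mo + 16*N
PREN = 27.6 + 3.3*5.5 + 16*0.43
PREN = 27.6 + 18.15 + 6.88 = 52.63

52.63


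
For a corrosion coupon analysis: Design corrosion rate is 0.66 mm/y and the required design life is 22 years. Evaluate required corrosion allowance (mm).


Corrosion allowance = CR × design life
CA = 0.66 * 22 = 14.52 mm

14.52 mm


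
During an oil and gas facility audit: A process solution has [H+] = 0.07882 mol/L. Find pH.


pH = −log10[H+]
pH = −log10(0.07882) = 1.1

1.1


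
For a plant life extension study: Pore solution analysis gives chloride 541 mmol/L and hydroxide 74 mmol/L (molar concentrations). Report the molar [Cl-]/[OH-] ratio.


Threshold parameter = [Cl-] / [OH-] (molar basis; both in mmol/L, so units cancel)
Ratio = 541 / 74 = 7.31

7.31


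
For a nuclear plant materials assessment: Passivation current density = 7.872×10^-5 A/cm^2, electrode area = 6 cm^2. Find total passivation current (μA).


I = i_pass * A, then convert A → μA (×10^6)
I = 7.872×10^-5 * 6 * 10^6 = 472.32 μA

472.32 μA


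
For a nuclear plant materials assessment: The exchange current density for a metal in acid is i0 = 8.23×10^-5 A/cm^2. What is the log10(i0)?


i0 = 8.23×10^-5 A/cm^2
log10(i0) = -4.085

-4.085


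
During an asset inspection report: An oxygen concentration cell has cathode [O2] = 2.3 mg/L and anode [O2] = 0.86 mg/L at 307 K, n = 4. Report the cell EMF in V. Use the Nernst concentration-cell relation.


Apply the Nernst concentration-cell relation: E = (RT/nF)*ln(C_cathode/C_anode)
RT/nF = 8.314*307/(4*96485) = 0.00661346 V
ln(2.3/0.86) = 0.98373
E = 0.00661346 * 0.98373 = 0.00651 V

0.00651 V


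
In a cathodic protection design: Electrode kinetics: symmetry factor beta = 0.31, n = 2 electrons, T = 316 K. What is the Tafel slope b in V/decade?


Apply the Tafel slope relation: b = 2.303*R*T/(beta*n*F)
Numerator: 2.303 * 8.314 * 316 = 6050.5
Denominator: 0.31 * 2 * 96485 = 59820.7
b = 6050.5 / 59820.7 = 0.1011 V/decade

0.1011 V/decade


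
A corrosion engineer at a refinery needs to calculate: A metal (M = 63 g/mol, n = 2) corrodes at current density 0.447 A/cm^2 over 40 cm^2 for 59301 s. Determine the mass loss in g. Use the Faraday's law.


Apply Faraday's law: m = i*A*t*M / (n*F)
Total charge passed Q = i*A*t = 0.447*40*59301 = 1060301.88 C
m = Q*M/(n*F) = 1060301.88*63/(2*96485) = 346.1627 g

346.1627 g


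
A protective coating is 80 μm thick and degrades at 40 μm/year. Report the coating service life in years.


Service life = thickness / degradation rate
Life = 80 / 40 = 2.0 years

2.0 years


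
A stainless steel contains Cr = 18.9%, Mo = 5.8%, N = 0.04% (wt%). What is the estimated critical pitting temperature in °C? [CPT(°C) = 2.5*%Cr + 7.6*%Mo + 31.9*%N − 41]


Apply the ASTM G48 empirical CPT estimate: CPT(°C) = 2.5*%Cr + 7.6*%Mo + 31.9*%N − 41
2.5*18.9 = 47.25; 7.6*5.8 = 44.08; 31.9*0.04 = 1.276
CPT = 47.25 + 44.08 + 1.276 − 41 = 51.606 °C
Rounded to 0.1 °C: CPT ≈ 51.6 °C

51.6 °C


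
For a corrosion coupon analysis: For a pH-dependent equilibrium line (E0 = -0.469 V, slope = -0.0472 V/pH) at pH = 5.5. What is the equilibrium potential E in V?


Apply the Pourbaix line equation: E = E0 + slope*pH
E = -0.469 + (-0.0472)*5.5 = -0.469 + (-0.2596) = -0.7286 V
Rounded to 3 decimal places: E = -0.729 V

-0.729 V


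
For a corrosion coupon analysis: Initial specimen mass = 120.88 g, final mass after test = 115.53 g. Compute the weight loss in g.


Weight loss = initial − final
WL = 120.88 − 115.53 = 5.35 g

5.35 g


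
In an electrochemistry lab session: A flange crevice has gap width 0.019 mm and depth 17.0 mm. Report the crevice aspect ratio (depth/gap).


Aspect ratio = depth / gap
Ratio = 17.0 / 0.019 = 894.7

894.7


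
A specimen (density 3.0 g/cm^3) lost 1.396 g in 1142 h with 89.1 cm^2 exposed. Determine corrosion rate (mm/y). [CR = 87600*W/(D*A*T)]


Apply the mm/y weight-loss relation: CR = 87600 * W / (D * A * T)
Numerator: 87600 * 1.396 = 122289.6
Denominator: 3.0 * 89.1 * 1142 = 305256.6
CR = 122289.6 / 305256.6 = 0.4006 mm/y

0.4006 mm/y


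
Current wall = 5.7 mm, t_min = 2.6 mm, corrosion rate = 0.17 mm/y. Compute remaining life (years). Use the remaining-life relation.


Apply the remaining-life relation: RL = (t_current − t_min) / CR
RL = (5.7 − 2.6) / 0.17 = 3.1 / 0.17 = 18.2 years

18.2 years


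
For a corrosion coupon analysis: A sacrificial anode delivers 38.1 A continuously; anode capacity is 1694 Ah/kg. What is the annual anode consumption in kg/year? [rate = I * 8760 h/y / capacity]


Annual consumption = current * hours per year / capacity
Rate = 38.1 * 8760 / 1694 = 197.0 kg/year

197.0 kg/year


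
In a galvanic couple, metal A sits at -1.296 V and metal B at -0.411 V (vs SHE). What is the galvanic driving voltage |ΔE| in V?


Driving voltage is the absolute potential difference.
|ΔE| = |-1.296 − (-0.411)| = 0.885 V

0.885 V


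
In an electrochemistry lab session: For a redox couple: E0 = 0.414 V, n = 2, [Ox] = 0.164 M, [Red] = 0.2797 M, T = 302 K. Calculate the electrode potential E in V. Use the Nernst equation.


Apply the Nernst equation: E = E0 + (RT/nF)*ln([Ox]/[Red])
Step 1: RT/nF = 8.314*302/(2*96485) = 0.01301149 V
Step 2: [Ox]/[Red] = 0.164/0.2797 = 0.586343
Step 3: ln(0.586343) = -0.53385
Step 4: correction = 0.01301149 * -0.53385 = -0.007 V
E = 0.414 + -0.007 = 0.407 V

0.407 V


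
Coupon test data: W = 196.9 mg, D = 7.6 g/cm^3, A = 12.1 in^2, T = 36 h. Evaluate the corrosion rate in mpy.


Apply the mpy weight-loss relation: CR = 534 * W / (D * A * T)
Numerator: 534 * 196.9 = 105144.6
Denominator: 7.6 * 12.1 * 36 = 3310.56
CR = 105144.6 / 3310.56 = 31.7604 mpy

31.7604 mpy


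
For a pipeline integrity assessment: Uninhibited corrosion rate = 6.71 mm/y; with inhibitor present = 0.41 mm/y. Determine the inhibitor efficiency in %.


Apply the inhibitor-efficiency definition: IE = (CR_blank − CR_inh)/CR_blank × 100
IE = (6.71 − 0.41) / 6.71 × 100
IE = 6.3 / 6.71 × 100 = 93.9 %

93.9 %


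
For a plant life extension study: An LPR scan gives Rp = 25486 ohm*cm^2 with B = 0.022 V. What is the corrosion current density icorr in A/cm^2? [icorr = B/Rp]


Apply the Stern-Geary relation: icorr = B / Rp
icorr = 0.022 / 25486 = 8.632×10^-7 A/cm^2

8.632×10^-7 A/cm^2


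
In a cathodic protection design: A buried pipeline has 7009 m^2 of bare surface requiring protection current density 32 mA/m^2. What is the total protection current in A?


I = area * current density, then convert mA → A (÷1000)
I = 7009 * 32 / 1000 = 224.29 A

224.29 A


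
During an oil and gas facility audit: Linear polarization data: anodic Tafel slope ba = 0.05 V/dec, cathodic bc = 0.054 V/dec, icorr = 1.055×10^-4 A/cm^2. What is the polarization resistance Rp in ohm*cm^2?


Apply the Stern-Geary equation: Rp = ba*bc / (2.303*icorr*(ba+bc))
ba*bc = 0.05*0.054 = 0.0027
ba+bc = 0.104; 2.303*icorr*(ba+bc) = 2.303*1.055×10^-4*0.104 = 2.5268516×10^-5
Rp = 0.0027 / 2.5268516×10^-5 = 106.9 ohm*cm^2

106.9 ohm*cm^2


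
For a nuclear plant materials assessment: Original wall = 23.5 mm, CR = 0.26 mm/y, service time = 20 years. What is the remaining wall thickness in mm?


Remaining wall = original − CR × time
t = 23.5 − 0.26*20 = 23.5 − 5.2 = 18.3 mm

18.3 mm


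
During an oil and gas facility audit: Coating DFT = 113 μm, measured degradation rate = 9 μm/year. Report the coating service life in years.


Service life = thickness / degradation rate
Life = 113 / 9 = 12.6 years

12.6 years


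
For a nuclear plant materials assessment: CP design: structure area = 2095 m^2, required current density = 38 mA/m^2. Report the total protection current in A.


I = area * current density, then convert mA → A (÷1000)
I = 2095 * 38 / 1000 = 79.61 A

79.61 A


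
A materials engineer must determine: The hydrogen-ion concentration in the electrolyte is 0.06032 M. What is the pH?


pH = −log10[H+]
pH = −log10(0.06032) = 1.22

1.22


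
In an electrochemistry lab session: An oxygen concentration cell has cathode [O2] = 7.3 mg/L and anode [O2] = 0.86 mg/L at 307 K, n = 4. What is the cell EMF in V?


Apply the Nernst concentration-cell relation: E = (RT/nF)*ln(C_cathode/C_anode)
RT/nF = 8.314*307/(4*96485) = 0.00661346 V
ln(7.3/0.86) = 2.1387
E = 0.00661346 * 2.1387 = 0.01414 V

0.01414 V


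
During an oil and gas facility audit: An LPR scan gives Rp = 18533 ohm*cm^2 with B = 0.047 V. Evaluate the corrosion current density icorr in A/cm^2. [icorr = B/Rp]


Apply the Stern-Geary relation: icorr = B / Rp
icorr = 0.047 / 18533 = 2.536×10^-6 A/cm^2

2.536×10^-6 A/cm^2


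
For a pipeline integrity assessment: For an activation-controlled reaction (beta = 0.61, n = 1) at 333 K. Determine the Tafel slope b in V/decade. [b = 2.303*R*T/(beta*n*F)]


Apply the Tafel slope relation: b = 2.303*R*T/(beta*n*F)
Numerator: 2.303 * 8.314 * 333 = 6376.0
Denominator: 0.61 * 1 * 96485 = 58855.85
b = 6376.0 / 58855.85 = 0.108 V/decade

0.108 V/decade


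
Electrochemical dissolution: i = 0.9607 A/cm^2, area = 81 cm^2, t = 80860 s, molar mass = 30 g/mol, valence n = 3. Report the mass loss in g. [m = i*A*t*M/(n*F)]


Apply Faraday's law: m = i*A*t*M / (n*F)
Total charge passed Q = i*A*t = 0.9607*81*80860 = 6292258.362 C
m = Q*M/(n*F) = 6292258.362*30/(3*96485) = 652.14887 g

652.14887 g


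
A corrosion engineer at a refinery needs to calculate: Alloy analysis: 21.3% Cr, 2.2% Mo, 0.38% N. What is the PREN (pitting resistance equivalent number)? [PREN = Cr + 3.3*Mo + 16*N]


Apply the PREN formula: PREN = Cr + 3.3*Mo + 16*N
PREN = 21.3 + 3.3*2.2 + 16*0.38
PREN = 21.3 + 7.26 + 6.08 = 34.64

34.64


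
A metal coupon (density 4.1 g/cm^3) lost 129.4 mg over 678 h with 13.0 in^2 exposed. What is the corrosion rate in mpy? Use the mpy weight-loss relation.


Apply the mpy weight-loss relation: CR = 534 * W / (D * A * T)
Numerator: 534 * 129.4 = 69099.6
Denominator: 4.1 * 13.0 * 678 = 36137.4
CR = 69099.6 / 36137.4 = 1.912 mpy

1.912 mpy


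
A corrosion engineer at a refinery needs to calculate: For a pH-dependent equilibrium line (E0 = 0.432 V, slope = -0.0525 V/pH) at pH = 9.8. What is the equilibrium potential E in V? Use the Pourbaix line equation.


Apply the Pourbaix line equation: E = E0 + slope*pH
E = 0.432 + (-0.0525)*9.8 = 0.432 + (-0.5145) = -0.0825 V
Rounded to 3 decimal places: E = -0.083 V

-0.083 V


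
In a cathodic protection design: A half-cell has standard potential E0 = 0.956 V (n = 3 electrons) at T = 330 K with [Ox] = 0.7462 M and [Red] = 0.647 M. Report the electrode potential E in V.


Apply the Nernst equation: E = E0 + (RT/nF)*ln([Ox]/[Red])
Step 1: RT/nF = 8.314*330/(3*96485) = 0.00947857 V
Step 2: [Ox]/[Red] = 0.7462/0.647 = 1.153323
Step 3: ln(1.153323) = 0.142647
Step 4: correction = 0.00947857 * 0.142647 = 0.001 V
E = 0.956 + 0.001 = 0.957 V

0.957 V


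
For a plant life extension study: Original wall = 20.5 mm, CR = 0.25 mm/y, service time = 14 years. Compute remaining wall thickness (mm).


Remaining wall = original − CR × time
t = 20.5 − 0.25*14 = 20.5 − 3.5 = 17.0 mm

17.0 mm


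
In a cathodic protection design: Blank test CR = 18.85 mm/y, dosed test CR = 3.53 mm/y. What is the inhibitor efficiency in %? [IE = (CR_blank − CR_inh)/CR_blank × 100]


Apply the inhibitor-efficiency definition: IE = (CR_blank − CR_inh)/CR_blank × 100
IE = (18.85 − 3.53) / 18.85 × 100
IE = 15.32 / 18.85 × 100 = 81.3 %

81.3 %


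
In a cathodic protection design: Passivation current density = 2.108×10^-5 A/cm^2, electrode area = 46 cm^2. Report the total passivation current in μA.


I = i_pass * A, then convert A → μA (×10^6)
I = 2.108×10^-5 * 46 * 10^6 = 969.68 μA

969.68 μA


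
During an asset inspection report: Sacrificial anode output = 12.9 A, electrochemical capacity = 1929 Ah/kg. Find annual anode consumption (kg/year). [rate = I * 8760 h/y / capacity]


Annual consumption = current * hours per year / capacity
Rate = 12.9 * 8760 / 1929 = 58.6 kg/year

58.6 kg/year


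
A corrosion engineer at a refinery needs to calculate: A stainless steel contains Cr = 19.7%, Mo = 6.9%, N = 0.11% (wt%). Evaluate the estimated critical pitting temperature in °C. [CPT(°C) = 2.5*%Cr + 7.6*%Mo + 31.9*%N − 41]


Apply the ASTM G48 empirical CPT estimate: CPT(°C) = 2.5*%Cr + 7.6*%Mo + 31.9*%N − 41
2.5*19.7 = 49.25; 7.6*6.9 = 52.44; 31.9*0.11 = 3.509
CPT = 49.25 + 52.44 + 3.509 − 41 = 64.199 °C
Rounded to 0.1 °C: CPT ≈ 64.2 °C

64.2 °C


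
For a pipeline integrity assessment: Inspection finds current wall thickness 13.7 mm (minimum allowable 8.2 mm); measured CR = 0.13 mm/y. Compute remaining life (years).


Apply the remaining-life relation: RL = (t_current − t_min) / CR
RL = (13.7 − 8.2) / 0.13 = 5.5 / 0.13 = 42.3 years

42.3 years


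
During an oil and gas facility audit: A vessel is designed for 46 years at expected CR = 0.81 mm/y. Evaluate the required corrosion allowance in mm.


Corrosion allowance = CR × design life
CA = 0.81 * 46 = 37.26 mm

37.26 mm


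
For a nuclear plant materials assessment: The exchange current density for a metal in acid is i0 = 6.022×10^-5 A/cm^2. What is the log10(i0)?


i0 = 6.022×10^-5 A/cm^2
log10(i0) = -4.22

-4.22


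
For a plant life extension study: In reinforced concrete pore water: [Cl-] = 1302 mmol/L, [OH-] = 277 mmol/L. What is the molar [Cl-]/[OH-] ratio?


Threshold parameter = [Cl-] / [OH-] (molar basis; both in mmol/L, so units cancel)
Ratio = 1302 / 277 = 4.7

4.7


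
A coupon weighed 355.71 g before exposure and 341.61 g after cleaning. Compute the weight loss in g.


Weight loss = initial − final
WL = 355.71 − 341.61 = 14.1 g

14.1 g


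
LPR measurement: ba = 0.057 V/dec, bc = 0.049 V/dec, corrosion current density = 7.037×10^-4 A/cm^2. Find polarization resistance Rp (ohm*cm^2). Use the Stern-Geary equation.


Apply the Stern-Geary equation: Rp = ba*bc / (2.303*icorr*(ba+bc))
ba*bc = 0.057*0.049 = 0.002793
ba+bc = 0.106; 2.303*icorr*(ba+bc) = 2.303*7.037×10^-4*0.106 = 1.7178584×10^-4
Rp = 0.002793 / 1.7178584×10^-4 = 16.3 ohm*cm^2

16.3 ohm*cm^2


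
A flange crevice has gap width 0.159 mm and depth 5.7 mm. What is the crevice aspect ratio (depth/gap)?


Aspect ratio = depth / gap
Ratio = 5.7 / 0.159 = 35.8

35.8


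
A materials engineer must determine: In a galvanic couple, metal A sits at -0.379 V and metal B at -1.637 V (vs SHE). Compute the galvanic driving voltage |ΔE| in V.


Driving voltage is the absolute potential difference.
|ΔE| = |-0.379 − (-1.637)| = 1.258 V

1.258 V


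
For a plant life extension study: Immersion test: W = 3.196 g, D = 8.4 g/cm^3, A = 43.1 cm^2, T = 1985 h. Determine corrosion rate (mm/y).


Apply the mm/y weight-loss relation: CR = 87600 * W / (D * A * T)
Numerator: 87600 * 3.196 = 279969.6
Denominator: 8.4 * 43.1 * 1985 = 718649.4
CR = 279969.6 / 718649.4 = 0.3896 mm/y

0.3896 mm/y


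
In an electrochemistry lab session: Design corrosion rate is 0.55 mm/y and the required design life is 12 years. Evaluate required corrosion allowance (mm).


Corrosion allowance = CR × design life
CA = 0.55 * 12 = 6.6 mm

6.6 mm


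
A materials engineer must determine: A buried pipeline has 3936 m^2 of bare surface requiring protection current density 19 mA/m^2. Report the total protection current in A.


I = area * current density, then convert mA → A (÷1000)
I = 3936 * 19 / 1000 = 74.78 A

74.78 A


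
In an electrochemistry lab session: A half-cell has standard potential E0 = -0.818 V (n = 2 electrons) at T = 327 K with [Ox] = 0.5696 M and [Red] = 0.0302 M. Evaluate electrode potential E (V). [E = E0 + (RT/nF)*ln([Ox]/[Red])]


Apply the Nernst equation: E = E0 + (RT/nF)*ln([Ox]/[Red])
Step 1: RT/nF = 8.314*327/(2*96485) = 0.0140886 V
Step 2: [Ox]/[Red] = 0.5696/0.0302 = 18.860927
Step 3: ln(18.860927) = 2.937092
Step 4: correction = 0.0140886 * 2.937092 = 0.041 V
E = -0.818 + 0.041 = -0.777 V

-0.777 V


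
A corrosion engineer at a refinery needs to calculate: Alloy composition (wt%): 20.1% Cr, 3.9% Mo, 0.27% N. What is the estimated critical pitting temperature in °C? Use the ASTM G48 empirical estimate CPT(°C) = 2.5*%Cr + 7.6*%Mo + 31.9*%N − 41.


Apply the ASTM G48 empirical CPT estimate: CPT(°C) = 2.5*%Cr + 7.6*%Mo + 31.9*%N − 41
2.5*20.1 = 50.25; 7.6*3.9 = 29.64; 31.9*0.27 = 8.613
CPT = 50.25 + 29.64 + 8.613 − 41 = 47.503 °C
Rounded to 0.1 °C: CPT ≈ 47.5 °C

47.5 °C


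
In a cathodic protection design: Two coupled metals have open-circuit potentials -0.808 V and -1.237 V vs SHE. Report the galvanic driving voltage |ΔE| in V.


Driving voltage is the absolute potential difference.
|ΔE| = |-0.808 − (-1.237)| = 0.429 V

0.429 V


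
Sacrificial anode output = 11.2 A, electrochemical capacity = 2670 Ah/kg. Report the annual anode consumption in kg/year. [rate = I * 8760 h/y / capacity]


Annual consumption = current * hours per year / capacity
Rate = 11.2 * 8760 / 2670 = 36.7 kg/year

36.7 kg/year


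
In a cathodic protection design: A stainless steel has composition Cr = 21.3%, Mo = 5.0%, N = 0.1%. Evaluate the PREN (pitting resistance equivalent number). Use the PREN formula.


Apply the PREN formula: PREN = Cr + 3.3*Mo + 16*N
PREN = 21.3 + 3.3*5.0 + 16*0.1
PREN = 21.3 + 16.5 + 1.6 = 39.4

39.4


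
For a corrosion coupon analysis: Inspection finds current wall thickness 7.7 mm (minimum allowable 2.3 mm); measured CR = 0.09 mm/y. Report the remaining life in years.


Apply the remaining-life relation: RL = (t_current − t_min) / CR
RL = (7.7 − 2.3) / 0.09 = 5.4 / 0.09 = 60.0 years

60.0 years


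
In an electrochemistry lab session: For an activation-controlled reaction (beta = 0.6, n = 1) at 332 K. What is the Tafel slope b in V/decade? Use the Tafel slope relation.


Apply the Tafel slope relation: b = 2.303*R*T/(beta*n*F)
Numerator: 2.303 * 8.314 * 332 = 6356.85
Denominator: 0.6 * 1 * 96485 = 57891.0
b = 6356.85 / 57891.0 = 0.11 V/decade

0.11 V/decade


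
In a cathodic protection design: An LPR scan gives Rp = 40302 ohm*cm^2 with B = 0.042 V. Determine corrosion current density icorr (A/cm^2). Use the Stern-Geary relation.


Apply the Stern-Geary relation: icorr = B / Rp
icorr = 0.042 / 40302 = 1.042×10^-6 A/cm^2

1.042×10^-6 A/cm^2


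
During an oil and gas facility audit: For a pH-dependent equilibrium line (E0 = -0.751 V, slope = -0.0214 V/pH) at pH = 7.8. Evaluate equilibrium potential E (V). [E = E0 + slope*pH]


Apply the Pourbaix line equation: E = E0 + slope*pH
E = -0.751 + (-0.0214)*7.8 = -0.751 + (-0.16692) = -0.91792 V
Rounded to 4 decimal places: E = -0.9179 V

-0.9179 V


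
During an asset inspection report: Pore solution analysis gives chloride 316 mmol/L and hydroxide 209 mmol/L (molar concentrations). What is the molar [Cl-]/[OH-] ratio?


Threshold parameter = [Cl-] / [OH-] (molar basis; both in mmol/L, so units cancel)
Ratio = 316 / 209 = 1.51

1.51


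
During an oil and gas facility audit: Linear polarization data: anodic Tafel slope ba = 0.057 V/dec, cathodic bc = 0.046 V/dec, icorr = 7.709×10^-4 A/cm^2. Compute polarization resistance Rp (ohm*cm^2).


Apply the Stern-Geary equation: Rp = ba*bc / (2.303*icorr*(ba+bc))
ba*bc = 0.057*0.046 = 0.002622
ba+bc = 0.103; 2.303*icorr*(ba+bc) = 2.303*7.709×10^-4*0.103 = 1.8286442×10^-4
Rp = 0.002622 / 1.8286442×10^-4 = 14.3 ohm*cm^2

14.3 ohm*cm^2


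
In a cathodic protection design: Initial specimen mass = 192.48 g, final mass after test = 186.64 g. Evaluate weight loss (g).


Weight loss = initial − final
WL = 192.48 − 186.64 = 5.84 g

5.84 g


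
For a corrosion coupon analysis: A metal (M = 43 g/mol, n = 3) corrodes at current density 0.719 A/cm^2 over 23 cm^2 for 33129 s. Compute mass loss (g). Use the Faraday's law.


Apply Faraday's law: m = i*A*t*M / (n*F)
Total charge passed Q = i*A*t = 0.719*23*33129 = 547854.273 C
m = Q*M/(n*F) = 547854.273*43/(3*96485) = 81.38652 g

81.38652 g


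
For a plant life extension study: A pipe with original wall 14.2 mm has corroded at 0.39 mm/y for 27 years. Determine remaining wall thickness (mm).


Remaining wall = original − CR × time
t = 14.2 − 0.39*27 = 14.2 − 10.53 = 3.67 mm

3.67 mm


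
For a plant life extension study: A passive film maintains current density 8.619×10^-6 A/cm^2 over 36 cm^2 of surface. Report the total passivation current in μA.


I = i_pass * A, then convert A → μA (×10^6)
I = 8.619×10^-6 * 36 * 10^6 = 310.28 μA

310.28 μA


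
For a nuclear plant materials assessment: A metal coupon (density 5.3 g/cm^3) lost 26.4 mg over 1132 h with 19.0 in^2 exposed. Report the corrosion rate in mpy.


Apply the mpy weight-loss relation: CR = 534 * W / (D * A * T)
Numerator: 534 * 26.4 = 14097.6
Denominator: 5.3 * 19.0 * 1132 = 113992.4
CR = 14097.6 / 113992.4 = 0.124 mpy

0.124 mpy


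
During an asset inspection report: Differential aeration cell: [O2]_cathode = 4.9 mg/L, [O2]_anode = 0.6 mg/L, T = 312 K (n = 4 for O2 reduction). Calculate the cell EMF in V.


Apply the Nernst concentration-cell relation: E = (RT/nF)*ln(C_cathode/C_anode)
RT/nF = 8.314*312/(4*96485) = 0.00672117 V
ln(4.9/0.6) = 2.10006
E = 0.00672117 * 2.10006 = 0.01411 V

0.01411 V


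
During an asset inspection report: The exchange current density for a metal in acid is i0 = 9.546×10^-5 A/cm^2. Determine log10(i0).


i0 = 9.546×10^-5 A/cm^2
log10(i0) = -4.02

-4.02


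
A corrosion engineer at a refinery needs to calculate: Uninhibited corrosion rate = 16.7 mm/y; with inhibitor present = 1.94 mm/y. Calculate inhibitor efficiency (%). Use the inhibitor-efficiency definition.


Apply the inhibitor-efficiency definition: IE = (CR_blank − CR_inh)/CR_blank × 100
IE = (16.7 − 1.94) / 16.7 × 100
IE = 14.76 / 16.7 × 100 = 88.4 %

88.4 %


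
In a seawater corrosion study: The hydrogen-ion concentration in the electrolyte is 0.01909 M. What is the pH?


pH = −log10[H+]
pH = −log10(0.01909) = 1.72

1.72


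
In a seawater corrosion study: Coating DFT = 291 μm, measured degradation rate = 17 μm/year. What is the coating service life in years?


Service life = thickness / degradation rate
Life = 291 / 17 = 17.1 years

17.1 years


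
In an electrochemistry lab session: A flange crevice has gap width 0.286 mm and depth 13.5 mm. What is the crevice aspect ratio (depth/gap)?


Aspect ratio = depth / gap
Ratio = 13.5 / 0.286 = 47.2

47.2


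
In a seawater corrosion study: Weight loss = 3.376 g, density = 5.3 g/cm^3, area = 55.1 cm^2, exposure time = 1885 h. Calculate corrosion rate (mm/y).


Apply the mm/y weight-loss relation: CR = 87600 * W / (D * A * T)
Numerator: 87600 * 3.376 = 295737.6
Denominator: 5.3 * 55.1 * 1885 = 550476.55
CR = 295737.6 / 550476.55 = 0.53724 mm/y

0.53724 mm/y


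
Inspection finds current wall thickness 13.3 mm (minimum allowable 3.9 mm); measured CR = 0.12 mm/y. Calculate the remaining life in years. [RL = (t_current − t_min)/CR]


Apply the remaining-life relation: RL = (t_current − t_min) / CR
RL = (13.3 − 3.9) / 0.12 = 9.4 / 0.12 = 78.3 years

78.3 years


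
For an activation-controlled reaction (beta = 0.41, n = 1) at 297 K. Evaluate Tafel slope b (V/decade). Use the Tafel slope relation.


Apply the Tafel slope relation: b = 2.303*R*T/(beta*n*F)
Numerator: 2.303 * 8.314 * 297 = 5686.7
Denominator: 0.41 * 1 * 96485 = 39558.85
b = 5686.7 / 39558.85 = 0.144 V/decade

0.144 V/decade


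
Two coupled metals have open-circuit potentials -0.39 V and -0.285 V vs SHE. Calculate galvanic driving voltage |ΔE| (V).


Driving voltage is the absolute potential difference.
|ΔE| = |-0.39 − (-0.285)| = 0.105 V

0.105 V


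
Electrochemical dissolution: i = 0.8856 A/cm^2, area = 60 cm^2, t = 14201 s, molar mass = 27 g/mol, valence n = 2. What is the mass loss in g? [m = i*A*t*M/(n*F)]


Apply Faraday's law: m = i*A*t*M / (n*F)
Total charge passed Q = i*A*t = 0.8856*60*14201 = 754584.336 C
m = Q*M/(n*F) = 754584.336*27/(2*96485) = 105.58002 g

105.58002 g
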